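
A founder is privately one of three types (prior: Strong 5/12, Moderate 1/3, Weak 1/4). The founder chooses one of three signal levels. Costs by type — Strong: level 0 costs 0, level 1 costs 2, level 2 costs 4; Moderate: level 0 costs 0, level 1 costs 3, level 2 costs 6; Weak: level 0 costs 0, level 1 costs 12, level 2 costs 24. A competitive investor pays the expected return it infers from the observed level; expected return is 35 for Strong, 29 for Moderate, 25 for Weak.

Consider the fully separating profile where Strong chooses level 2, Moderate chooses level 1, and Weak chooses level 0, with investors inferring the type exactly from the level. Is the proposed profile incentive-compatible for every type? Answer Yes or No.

Separating valuations: level 2 → 35, level 1 → 29, level 0 → 25.
Strong (assigned level 2): level 0: 25 − 0 = 25; level 1: 29 − 2 = 27; level 2: 35 − 4 = 31. Strong stays.
Moderate (assigned level 1): level 0: 25 − 0 = 25; level 1: 29 − 3 = 26; level 2: 35 − 6 = 29. Moderate prefers level 2.
Weak (assigned level 0): level 0: 25 − 0 = 25; level 1: 29 − 12 = 17; level 2: 35 − 24 = 11. Weak stays.
At least one type deviates; the separating profile fails.

No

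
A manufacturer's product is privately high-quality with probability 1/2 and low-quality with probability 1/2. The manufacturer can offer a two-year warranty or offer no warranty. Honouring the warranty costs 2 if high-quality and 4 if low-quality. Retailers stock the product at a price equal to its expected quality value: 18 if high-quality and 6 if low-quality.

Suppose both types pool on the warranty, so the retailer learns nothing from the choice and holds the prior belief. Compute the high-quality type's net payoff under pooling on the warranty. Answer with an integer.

Pooled price = 1/2·18 + 1/2·6 = 12.
high-quality pays cost 2 for the warranty, so net payoff = 12 − 2 = 10.

10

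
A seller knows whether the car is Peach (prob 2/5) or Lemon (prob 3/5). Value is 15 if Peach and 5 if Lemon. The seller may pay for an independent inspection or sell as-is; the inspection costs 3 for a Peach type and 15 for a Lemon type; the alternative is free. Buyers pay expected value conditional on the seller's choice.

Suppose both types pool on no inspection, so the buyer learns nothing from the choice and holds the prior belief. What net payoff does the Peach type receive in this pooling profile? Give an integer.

Pooled price = 2/5·15 + 3/5·5 = 9.
Peach pays no cost for no inspection, so net payoff = 9.

9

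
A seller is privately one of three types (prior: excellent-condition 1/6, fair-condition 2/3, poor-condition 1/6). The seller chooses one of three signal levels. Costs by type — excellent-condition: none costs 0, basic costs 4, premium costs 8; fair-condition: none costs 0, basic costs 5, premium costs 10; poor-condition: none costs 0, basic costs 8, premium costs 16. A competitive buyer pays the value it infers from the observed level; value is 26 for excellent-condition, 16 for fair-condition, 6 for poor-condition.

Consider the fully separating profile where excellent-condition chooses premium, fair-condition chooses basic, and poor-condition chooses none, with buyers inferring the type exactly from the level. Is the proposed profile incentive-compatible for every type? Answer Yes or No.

Separating prices: premium → 26, basic → 16, none → 6.
excellent-condition (assigned premium): none: 6 − 0 = 6; basic: 16 − 4 = 12; premium: 26 − 8 = 18. excellent-condition stays.
fair-condition (assigned basic): none: 6 − 0 = 6; basic: 16 − 5 = 11; premium: 26 − 10 = 16. fair-condition prefers premium.
poor-condition (assigned none): none: 6 − 0 = 6; basic: 16 − 8 = 8; premium: 26 − 16 = 10. poor-condition prefers premium.
At least one type deviates; the separating profile fails.

No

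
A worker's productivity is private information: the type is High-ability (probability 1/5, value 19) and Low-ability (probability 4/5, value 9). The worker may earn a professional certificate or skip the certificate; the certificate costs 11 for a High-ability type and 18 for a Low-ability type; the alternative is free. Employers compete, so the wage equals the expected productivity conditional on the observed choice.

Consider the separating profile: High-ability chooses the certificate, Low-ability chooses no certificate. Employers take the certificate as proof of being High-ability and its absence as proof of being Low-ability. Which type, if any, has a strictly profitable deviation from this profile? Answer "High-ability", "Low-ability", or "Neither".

The certificate pays 19; no certificate pays 9.
High-ability: assigned the certificate, nets 19 − 11 = 8; deviating to no certificate nets 9.
Low-ability: assigned no certificate, nets 9; deviating to the certificate nets 19 − 18 = 1.
The High-ability type gains 1 by deviating.

High-ability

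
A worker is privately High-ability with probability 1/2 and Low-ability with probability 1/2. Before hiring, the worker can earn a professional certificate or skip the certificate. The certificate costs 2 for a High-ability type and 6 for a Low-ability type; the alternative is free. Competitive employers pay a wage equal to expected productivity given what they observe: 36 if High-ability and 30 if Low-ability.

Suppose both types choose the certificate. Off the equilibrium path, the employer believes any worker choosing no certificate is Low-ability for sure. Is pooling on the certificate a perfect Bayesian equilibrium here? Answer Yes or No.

No

On path, the employer holds the prior and pays 1/2·36 + 1/2·30 = 33. Off path (no certificate), believing Low-ability, it pays 30.
High-ability: the certificate nets 33 − 2 = 31; no certificate nets 30. High-ability stays.
Low-ability: the certificate nets 33 − 6 = 27; no certificate nets 30. Low-ability would deviate.
A type deviates, so pooling fails.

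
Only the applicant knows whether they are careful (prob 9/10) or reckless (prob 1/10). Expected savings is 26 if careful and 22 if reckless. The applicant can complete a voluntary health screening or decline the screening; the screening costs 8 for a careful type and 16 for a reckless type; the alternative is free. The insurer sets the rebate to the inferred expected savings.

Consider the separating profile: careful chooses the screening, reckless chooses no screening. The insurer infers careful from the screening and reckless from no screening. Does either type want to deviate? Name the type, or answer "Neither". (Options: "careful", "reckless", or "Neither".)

The screening pays 26; no screening pays 22.
careful: assigned the screening, nets 26 − 8 = 18; deviating to no screening nets 22.
reckless: assigned no screening, nets 22; deviating to the screening nets 26 − 16 = 10.
The careful type gains 4 by deviating.

careful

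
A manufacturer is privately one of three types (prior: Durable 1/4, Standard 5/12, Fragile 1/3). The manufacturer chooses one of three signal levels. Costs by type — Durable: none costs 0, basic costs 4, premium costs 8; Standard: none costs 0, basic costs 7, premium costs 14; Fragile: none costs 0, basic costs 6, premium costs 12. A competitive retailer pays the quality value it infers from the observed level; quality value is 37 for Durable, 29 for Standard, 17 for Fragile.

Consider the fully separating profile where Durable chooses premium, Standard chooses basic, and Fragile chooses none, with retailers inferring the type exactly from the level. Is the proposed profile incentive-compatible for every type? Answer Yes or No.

No

Separating prices: premium → 37, basic → 29, none → 17.
Durable (assigned premium): none: 17 − 0 = 17; basic: 29 − 4 = 25; premium: 37 − 8 = 29. Durable stays.
Standard (assigned basic): none: 17 − 0 = 17; basic: 29 − 7 = 22; premium: 37 − 14 = 23. Standard prefers premium.
Fragile (assigned none): none: 17 − 0 = 17; basic: 29 − 6 = 23; premium: 37 − 12 = 25. Fragile prefers premium.
At least one type deviates; the separating profile fails.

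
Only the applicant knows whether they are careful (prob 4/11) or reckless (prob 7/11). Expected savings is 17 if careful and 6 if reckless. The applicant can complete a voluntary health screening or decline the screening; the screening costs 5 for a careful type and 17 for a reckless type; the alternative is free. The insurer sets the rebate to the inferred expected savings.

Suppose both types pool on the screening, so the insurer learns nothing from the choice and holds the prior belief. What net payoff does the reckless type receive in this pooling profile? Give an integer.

Pooled rebate = 4/11·17 + 7/11·6 = 10.
reckless pays cost 17 for the screening, so net payoff = 10 − 17 = -7.

-7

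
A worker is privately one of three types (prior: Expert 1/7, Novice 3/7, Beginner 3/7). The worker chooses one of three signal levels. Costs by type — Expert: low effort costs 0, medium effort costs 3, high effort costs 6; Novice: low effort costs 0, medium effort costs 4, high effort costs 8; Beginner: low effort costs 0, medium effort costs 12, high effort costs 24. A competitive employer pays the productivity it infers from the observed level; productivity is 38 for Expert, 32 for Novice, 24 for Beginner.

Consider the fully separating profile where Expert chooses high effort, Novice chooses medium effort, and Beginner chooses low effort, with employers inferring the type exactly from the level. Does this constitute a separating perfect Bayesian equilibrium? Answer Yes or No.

Separating wages: high effort → 38, medium effort → 32, low effort → 24.
Expert (assigned high effort): low effort: 24 − 0 = 24; medium effort: 32 − 3 = 29; high effort: 38 − 6 = 32. Expert stays.
Novice (assigned medium effort): low effort: 24 − 0 = 24; medium effort: 32 − 4 = 28; high effort: 38 − 8 = 30. Novice prefers high effort.
Beginner (assigned low effort): low effort: 24 − 0 = 24; medium effort: 32 − 12 = 20; high effort: 38 − 24 = 14. Beginner stays.
At least one type deviates; the separating profile fails.

No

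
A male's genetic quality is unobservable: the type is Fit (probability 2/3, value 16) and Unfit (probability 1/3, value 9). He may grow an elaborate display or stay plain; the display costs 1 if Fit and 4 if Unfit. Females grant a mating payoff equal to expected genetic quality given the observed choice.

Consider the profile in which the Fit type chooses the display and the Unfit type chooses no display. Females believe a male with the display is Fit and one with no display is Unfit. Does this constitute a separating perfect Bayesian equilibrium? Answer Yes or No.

Under these beliefs, the display earns mating payoff 16 and no display earns mating payoff 9.
Fit: the display nets 16 − 1 = 15; no display nets 9. Fit prefers the display.
Unfit: the display nets 16 − 4 = 12; no display nets 9. Unfit would deviate to the display.
Unfit has a profitable deviation, so the profile is not an equilibrium.

No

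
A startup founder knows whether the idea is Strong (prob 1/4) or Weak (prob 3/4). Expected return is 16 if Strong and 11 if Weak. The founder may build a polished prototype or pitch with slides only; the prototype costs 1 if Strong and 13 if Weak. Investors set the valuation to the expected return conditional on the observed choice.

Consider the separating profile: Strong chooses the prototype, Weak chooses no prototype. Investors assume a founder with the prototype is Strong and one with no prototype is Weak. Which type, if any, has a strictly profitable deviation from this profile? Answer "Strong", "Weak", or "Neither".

The prototype pays 16; no prototype pays 11.
Strong: assigned the prototype, nets 16 − 1 = 15; deviating to no prototype nets 11.
Weak: assigned no prototype, nets 11; deviating to the prototype nets 16 − 13 = 3.
Both types strictly prefer their assigned action; no profitable deviation.

Neither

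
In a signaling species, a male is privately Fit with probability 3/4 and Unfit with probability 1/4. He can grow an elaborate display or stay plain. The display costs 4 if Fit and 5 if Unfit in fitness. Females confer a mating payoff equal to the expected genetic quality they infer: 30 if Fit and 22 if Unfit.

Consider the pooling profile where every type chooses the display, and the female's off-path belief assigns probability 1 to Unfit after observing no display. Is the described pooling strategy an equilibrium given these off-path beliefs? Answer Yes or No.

On path, the female holds the prior and pays 3/4·30 + 1/4·22 = 28. Off path (no display), believing Unfit, it pays 22.
Fit: the display nets 28 − 4 = 24; no display nets 22. Fit stays.
Unfit: the display nets 28 − 5 = 23; no display nets 22. Unfit stays.
No type deviates, so pooling is sustained.

Yes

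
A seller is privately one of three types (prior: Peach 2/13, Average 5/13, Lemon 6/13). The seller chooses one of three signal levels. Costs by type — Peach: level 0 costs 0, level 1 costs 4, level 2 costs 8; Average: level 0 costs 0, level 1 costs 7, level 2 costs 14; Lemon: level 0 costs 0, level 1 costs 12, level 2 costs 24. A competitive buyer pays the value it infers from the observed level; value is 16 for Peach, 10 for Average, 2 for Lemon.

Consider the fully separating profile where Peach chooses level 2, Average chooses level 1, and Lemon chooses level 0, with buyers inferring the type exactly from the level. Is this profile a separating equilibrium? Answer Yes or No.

Separating prices: level 2 → 16, level 1 → 10, level 0 → 2.
Peach (assigned level 2): level 0: 2 − 0 = 2; level 1: 10 − 4 = 6; level 2: 16 − 8 = 8. Peach stays.
Average (assigned level 1): level 0: 2 − 0 = 2; level 1: 10 − 7 = 3; level 2: 16 − 14 = 2. Average stays.
Lemon (assigned level 0): level 0: 2 − 0 = 2; level 1: 10 − 12 = -2; level 2: 16 − 24 = -8. Lemon stays.
Every type prefers its assigned level; separation holds.

Yes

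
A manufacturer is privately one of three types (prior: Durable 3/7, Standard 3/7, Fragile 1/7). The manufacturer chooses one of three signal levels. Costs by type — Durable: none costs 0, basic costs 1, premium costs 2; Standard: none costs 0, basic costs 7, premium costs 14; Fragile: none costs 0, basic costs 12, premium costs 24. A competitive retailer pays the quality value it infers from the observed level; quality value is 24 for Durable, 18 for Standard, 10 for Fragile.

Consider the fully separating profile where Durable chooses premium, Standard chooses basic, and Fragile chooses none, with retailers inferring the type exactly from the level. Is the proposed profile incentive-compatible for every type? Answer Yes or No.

Yes

Separating prices: premium → 24, basic → 18, none → 10.
Durable (assigned premium): none: 10 − 0 = 10; basic: 18 − 1 = 17; premium: 24 − 2 = 22. Durable stays.
Standard (assigned basic): none: 10 − 0 = 10; basic: 18 − 7 = 11; premium: 24 − 14 = 10. Standard stays.
Fragile (assigned none): none: 10 − 0 = 10; basic: 18 − 12 = 6; premium: 24 − 24 = 0. Fragile stays.
Every type prefers its assigned level; separation holds.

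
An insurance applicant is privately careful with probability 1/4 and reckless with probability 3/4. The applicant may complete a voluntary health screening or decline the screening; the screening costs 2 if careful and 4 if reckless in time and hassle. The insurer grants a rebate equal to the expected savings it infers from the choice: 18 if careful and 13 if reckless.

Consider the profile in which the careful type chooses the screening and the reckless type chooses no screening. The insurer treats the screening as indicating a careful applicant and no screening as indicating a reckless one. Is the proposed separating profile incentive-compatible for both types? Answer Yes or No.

Under these beliefs, the screening earns rebate 18 and no screening earns rebate 13.
careful: the screening nets 18 − 2 = 16; no screening nets 13. careful prefers the screening.
reckless: the screening nets 18 − 4 = 14; no screening nets 13. reckless would deviate to the screening.
reckless has a profitable deviation, so the profile is not an equilibrium.

No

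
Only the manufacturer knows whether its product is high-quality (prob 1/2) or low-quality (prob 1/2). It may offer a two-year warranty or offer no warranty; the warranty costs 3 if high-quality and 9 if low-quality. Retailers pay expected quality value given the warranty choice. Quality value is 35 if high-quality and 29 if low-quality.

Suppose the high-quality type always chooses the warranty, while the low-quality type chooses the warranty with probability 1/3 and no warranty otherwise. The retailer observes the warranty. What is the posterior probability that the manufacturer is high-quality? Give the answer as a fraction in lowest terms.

3/4

P(the warranty) = (1/2)·1 + (1/2)·(1/3) = 2/3.
By Bayes' rule, P(high-quality | the warranty) = (1/2) / (2/3) = 3/4.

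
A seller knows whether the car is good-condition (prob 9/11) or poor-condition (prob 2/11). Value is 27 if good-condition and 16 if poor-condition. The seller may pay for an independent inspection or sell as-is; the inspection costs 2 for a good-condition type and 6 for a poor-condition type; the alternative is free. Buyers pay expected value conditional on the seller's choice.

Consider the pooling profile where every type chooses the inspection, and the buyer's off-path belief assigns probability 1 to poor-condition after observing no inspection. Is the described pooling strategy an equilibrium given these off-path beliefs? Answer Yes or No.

Yes

On path, the buyer holds the prior and pays 9/11·27 + 2/11·16 = 25. Off path (no inspection), believing poor-condition, it pays 16.
good-condition: the inspection nets 25 − 2 = 23; no inspection nets 16. good-condition stays.
poor-condition: the inspection nets 25 − 6 = 19; no inspection nets 16. poor-condition stays.
No type deviates, so pooling is sustained.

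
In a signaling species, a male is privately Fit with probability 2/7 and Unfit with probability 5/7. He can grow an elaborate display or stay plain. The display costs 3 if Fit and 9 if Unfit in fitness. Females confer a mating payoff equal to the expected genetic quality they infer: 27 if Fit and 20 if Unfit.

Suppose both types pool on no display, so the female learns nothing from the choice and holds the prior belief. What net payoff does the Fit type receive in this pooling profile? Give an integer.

22

Pooled mating payoff = 2/7·27 + 5/7·20 = 22.
Fit pays no cost for no display, so net payoff = 22.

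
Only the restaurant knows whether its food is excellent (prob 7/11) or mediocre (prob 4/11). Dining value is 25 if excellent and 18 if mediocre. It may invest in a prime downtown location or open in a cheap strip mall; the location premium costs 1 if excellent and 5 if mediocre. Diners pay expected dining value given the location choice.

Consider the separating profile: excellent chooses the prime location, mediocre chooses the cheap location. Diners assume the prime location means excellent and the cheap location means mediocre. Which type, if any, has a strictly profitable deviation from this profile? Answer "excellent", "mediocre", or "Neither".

mediocre

The prime location pays 25; the cheap location pays 18.
excellent: assigned the prime location, nets 25 − 1 = 24; deviating to the cheap location nets 18.
mediocre: assigned the cheap location, nets 18; deviating to the prime location nets 25 − 5 = 20.
The mediocre type gains 2 by deviating.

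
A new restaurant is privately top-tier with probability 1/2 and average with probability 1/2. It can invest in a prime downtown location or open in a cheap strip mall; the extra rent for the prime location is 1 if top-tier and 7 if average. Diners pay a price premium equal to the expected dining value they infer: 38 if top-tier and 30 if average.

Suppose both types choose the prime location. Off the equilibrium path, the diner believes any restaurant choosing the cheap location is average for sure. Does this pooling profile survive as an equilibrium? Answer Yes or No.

No

On path, the diner holds the prior and pays 1/2·38 + 1/2·30 = 34. Off path (the cheap location), believing average, it pays 30.
top-tier: the prime location nets 34 − 1 = 33; the cheap location nets 30. top-tier stays.
average: the prime location nets 34 − 7 = 27; the cheap location nets 30. average would deviate.
A type deviates, so pooling fails.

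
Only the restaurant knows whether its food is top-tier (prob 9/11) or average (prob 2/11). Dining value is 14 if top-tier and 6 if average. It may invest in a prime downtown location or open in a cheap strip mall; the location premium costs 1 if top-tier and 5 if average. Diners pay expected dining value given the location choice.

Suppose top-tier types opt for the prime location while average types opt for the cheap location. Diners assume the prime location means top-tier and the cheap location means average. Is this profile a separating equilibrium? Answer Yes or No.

Under these beliefs, the prime location earns price premium 14 and the cheap location earns price premium 6.
top-tier: the prime location nets 14 − 1 = 13; the cheap location nets 6. top-tier prefers the prime location.
average: the prime location nets 14 − 5 = 9; the cheap location nets 6. average would deviate to the prime location.
average has a profitable deviation, so the profile is not an equilibrium.

No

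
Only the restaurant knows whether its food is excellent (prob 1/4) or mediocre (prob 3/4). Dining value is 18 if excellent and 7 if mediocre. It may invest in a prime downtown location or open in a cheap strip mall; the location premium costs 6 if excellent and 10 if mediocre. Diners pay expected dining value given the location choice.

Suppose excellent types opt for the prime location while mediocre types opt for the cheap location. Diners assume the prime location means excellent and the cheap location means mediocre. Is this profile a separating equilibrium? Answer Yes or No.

No

Under these beliefs, the prime location earns price premium 18 and the cheap location earns price premium 7.
excellent: the prime location nets 18 − 6 = 12; the cheap location nets 7. excellent prefers the prime location.
mediocre: the prime location nets 18 − 10 = 8; the cheap location nets 7. mediocre would deviate to the prime location.
mediocre has a profitable deviation, so the profile is not an equilibrium.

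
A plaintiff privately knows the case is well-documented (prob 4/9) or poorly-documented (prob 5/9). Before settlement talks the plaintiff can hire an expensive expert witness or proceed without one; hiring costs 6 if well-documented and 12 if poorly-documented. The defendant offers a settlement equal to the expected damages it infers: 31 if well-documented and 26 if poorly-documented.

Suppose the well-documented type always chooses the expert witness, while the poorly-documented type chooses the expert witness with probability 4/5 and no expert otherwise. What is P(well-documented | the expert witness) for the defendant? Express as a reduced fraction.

1/2

P(the expert witness) = (4/9)·1 + (5/9)·(4/5) = 8/9.
By Bayes' rule, P(well-documented | the expert witness) = (4/9) / (8/9) = 1/2.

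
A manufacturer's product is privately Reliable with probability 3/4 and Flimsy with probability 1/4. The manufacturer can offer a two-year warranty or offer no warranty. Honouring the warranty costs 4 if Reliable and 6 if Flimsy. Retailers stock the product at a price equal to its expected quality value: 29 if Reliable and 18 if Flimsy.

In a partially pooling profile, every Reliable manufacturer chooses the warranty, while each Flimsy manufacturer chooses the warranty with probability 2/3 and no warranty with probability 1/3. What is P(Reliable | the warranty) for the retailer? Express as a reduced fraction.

P(the warranty) = (3/4)·1 + (1/4)·(2/3) = 11/12.
By Bayes' rule, P(Reliable | the warranty) = (3/4) / (11/12) = 9/11.

9/11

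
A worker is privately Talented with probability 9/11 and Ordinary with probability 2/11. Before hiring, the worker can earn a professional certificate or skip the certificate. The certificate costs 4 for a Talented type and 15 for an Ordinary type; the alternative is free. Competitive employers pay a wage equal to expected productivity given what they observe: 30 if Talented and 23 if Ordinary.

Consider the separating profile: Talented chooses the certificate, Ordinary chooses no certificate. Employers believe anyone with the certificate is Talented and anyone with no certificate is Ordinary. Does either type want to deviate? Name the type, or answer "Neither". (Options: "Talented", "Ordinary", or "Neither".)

Neither

The certificate pays 30; no certificate pays 23.
Talented: assigned the certificate, nets 30 − 4 = 26; deviating to no certificate nets 23.
Ordinary: assigned no certificate, nets 23; deviating to the certificate nets 30 − 15 = 15.
Both types strictly prefer their assigned action; no profitable deviation.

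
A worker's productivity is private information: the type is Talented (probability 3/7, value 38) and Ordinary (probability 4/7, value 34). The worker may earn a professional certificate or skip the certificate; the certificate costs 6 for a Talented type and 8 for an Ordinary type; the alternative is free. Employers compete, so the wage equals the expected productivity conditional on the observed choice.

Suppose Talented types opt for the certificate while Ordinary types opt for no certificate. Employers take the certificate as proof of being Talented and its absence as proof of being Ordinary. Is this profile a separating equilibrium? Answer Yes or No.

Under these beliefs, the certificate earns wage 38 and no certificate earns wage 34.
Talented: the certificate nets 38 − 6 = 32; no certificate nets 34. Talented would deviate to no certificate.
Ordinary: the certificate nets 38 − 8 = 30; no certificate nets 34. Ordinary prefers no certificate.
Talented has a profitable deviation, so the profile is not an equilibrium.

No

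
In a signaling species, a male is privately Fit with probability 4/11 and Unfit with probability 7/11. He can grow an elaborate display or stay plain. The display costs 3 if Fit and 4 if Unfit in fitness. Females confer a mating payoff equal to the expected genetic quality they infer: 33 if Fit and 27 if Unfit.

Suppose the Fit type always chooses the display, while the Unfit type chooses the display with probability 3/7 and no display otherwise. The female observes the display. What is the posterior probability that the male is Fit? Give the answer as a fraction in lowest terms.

P(the display) = (4/11)·1 + (7/11)·(3/7) = 7/11.
By Bayes' rule, P(Fit | the display) = (4/11) / (7/11) = 4/7.

4/7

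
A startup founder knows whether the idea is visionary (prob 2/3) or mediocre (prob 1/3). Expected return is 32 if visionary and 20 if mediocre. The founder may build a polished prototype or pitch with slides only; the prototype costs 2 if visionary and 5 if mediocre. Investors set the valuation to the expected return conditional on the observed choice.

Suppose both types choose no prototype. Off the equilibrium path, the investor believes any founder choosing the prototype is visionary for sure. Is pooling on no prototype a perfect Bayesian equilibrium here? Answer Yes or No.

No

On path, the investor holds the prior and pays 2/3·32 + 1/3·20 = 28. Off path (the prototype), believing visionary, it pays 32.
visionary: no prototype nets 28; the prototype nets 32 − 2 = 30. visionary would deviate.
mediocre: no prototype nets 28; the prototype nets 32 − 5 = 27. mediocre stays.
A type deviates, so pooling fails.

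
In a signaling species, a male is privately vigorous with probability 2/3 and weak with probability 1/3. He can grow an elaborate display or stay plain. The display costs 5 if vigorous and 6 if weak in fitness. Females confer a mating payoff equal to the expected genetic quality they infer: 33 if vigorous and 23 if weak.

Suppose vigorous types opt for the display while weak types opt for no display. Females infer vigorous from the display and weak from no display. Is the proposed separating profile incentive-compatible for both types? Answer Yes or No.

Under these beliefs, the display earns mating payoff 33 and no display earns mating payoff 23.
vigorous: the display nets 33 − 5 = 28; no display nets 23. vigorous prefers the display.
weak: the display nets 33 − 6 = 27; no display nets 23. weak would deviate to the display.
weak has a profitable deviation, so the profile is not an equilibrium.

No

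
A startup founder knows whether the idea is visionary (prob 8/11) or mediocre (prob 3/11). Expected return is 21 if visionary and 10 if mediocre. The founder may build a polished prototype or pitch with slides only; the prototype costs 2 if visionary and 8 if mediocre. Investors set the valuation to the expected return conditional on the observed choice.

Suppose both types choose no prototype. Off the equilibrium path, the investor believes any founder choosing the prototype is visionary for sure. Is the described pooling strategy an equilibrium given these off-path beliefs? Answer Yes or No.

On path, the investor holds the prior and pays 8/11·21 + 3/11·10 = 18. Off path (the prototype), believing visionary, it pays 21.
visionary: no prototype nets 18; the prototype nets 21 − 2 = 19. visionary would deviate.
mediocre: no prototype nets 18; the prototype nets 21 − 8 = 13. mediocre stays.
A type deviates, so pooling fails.

No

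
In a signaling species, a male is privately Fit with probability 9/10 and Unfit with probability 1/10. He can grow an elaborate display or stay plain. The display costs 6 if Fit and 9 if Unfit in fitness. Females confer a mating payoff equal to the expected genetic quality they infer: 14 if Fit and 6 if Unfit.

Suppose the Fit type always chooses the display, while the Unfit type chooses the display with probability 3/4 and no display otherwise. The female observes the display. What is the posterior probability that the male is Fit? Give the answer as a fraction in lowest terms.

12/13

P(the display) = (9/10)·1 + (1/10)·(3/4) = 39/40.
By Bayes' rule, P(Fit | the display) = (9/10) / (39/40) = 12/13.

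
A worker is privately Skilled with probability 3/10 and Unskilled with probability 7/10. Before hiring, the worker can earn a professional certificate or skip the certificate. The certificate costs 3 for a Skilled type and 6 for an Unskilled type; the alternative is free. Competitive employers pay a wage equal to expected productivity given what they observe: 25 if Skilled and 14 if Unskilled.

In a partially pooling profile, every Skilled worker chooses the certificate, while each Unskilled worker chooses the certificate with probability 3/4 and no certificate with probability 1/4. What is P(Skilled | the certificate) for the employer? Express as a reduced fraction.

P(the certificate) = (3/10)·1 + (7/10)·(3/4) = 33/40.
By Bayes' rule, P(Skilled | the certificate) = (3/10) / (33/40) = 4/11.

4/11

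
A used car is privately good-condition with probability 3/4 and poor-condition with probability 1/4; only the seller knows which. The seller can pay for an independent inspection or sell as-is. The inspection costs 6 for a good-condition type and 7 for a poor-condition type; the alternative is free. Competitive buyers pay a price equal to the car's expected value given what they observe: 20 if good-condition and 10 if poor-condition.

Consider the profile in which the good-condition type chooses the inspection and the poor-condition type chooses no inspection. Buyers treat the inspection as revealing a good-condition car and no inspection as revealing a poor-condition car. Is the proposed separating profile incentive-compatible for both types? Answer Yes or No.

Under these beliefs, the inspection earns price 20 and no inspection earns price 10.
good-condition: the inspection nets 20 − 6 = 14; no inspection nets 10. good-condition prefers the inspection.
poor-condition: the inspection nets 20 − 7 = 13; no inspection nets 10. poor-condition would deviate to the inspection.
poor-condition has a profitable deviation, so the profile is not an equilibrium.

No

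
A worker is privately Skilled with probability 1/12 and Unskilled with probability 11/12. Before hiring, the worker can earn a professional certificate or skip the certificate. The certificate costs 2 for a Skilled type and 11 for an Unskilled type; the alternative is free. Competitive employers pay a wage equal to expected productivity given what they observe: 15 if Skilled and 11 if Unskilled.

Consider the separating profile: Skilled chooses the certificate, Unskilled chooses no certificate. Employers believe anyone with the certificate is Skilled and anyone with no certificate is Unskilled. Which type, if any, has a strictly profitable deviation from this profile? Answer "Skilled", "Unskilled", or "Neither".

Neither

The certificate pays 15; no certificate pays 11.
Skilled: assigned the certificate, nets 15 − 2 = 13; deviating to no certificate nets 11.
Unskilled: assigned no certificate, nets 11; deviating to the certificate nets 15 − 11 = 4.
Both types strictly prefer their assigned action; no profitable deviation.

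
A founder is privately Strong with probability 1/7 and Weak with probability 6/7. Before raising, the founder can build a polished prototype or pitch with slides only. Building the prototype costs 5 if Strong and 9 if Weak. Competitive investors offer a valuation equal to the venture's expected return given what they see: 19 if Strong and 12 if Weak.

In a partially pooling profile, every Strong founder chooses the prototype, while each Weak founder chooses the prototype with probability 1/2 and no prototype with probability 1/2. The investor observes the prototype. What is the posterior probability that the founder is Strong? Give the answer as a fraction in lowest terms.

1/4

P(the prototype) = (1/7)·1 + (6/7)·(1/2) = 4/7.
By Bayes' rule, P(Strong | the prototype) = (1/7) / (4/7) = 1/4.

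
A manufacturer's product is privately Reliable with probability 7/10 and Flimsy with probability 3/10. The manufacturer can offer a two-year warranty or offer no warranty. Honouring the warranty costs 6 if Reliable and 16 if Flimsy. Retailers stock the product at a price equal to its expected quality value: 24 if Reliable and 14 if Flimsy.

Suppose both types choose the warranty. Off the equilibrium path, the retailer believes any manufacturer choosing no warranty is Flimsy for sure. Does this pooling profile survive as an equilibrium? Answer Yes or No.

No

On path, the retailer holds the prior and pays 7/10·24 + 3/10·14 = 21. Off path (no warranty), believing Flimsy, it pays 14.
Reliable: the warranty nets 21 − 6 = 15; no warranty nets 14. Reliable stays.
Flimsy: the warranty nets 21 − 16 = 5; no warranty nets 14. Flimsy would deviate.
A type deviates, so pooling fails.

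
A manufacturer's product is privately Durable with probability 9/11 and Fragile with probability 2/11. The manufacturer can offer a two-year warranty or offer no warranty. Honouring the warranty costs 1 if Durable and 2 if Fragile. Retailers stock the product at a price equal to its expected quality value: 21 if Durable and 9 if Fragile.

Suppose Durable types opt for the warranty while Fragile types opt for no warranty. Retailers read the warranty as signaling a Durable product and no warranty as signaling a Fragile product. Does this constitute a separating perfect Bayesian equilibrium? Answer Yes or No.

Under these beliefs, the warranty earns price 21 and no warranty earns price 9.
Durable: the warranty nets 21 − 1 = 20; no warranty nets 9. Durable prefers the warranty.
Fragile: the warranty nets 21 − 2 = 19; no warranty nets 9. Fragile would deviate to the warranty.
Fragile has a profitable deviation, so the profile is not an equilibrium.

No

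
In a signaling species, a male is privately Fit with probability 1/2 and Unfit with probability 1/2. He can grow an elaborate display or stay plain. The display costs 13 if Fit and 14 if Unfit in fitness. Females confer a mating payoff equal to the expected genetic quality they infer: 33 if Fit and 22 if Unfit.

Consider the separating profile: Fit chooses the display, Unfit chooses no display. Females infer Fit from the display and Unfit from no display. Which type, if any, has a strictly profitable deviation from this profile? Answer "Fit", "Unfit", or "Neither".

Fit

The display pays 33; no display pays 22.
Fit: assigned the display, nets 33 − 13 = 20; deviating to no display nets 22.
Unfit: assigned no display, nets 22; deviating to the display nets 33 − 14 = 19.
The Fit type gains 2 by deviating.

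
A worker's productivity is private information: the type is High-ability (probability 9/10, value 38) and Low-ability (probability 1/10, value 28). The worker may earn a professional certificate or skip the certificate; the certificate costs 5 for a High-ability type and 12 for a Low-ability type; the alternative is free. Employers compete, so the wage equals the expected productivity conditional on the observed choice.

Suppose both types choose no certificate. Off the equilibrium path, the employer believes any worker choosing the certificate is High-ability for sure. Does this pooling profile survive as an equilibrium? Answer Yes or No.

On path, the employer holds the prior and pays 9/10·38 + 1/10·28 = 37. Off path (the certificate), believing High-ability, it pays 38.
High-ability: no certificate nets 37; the certificate nets 38 − 5 = 33. High-ability stays.
Low-ability: no certificate nets 37; the certificate nets 38 − 12 = 26. Low-ability stays.
No type deviates, so pooling is sustained.

Yes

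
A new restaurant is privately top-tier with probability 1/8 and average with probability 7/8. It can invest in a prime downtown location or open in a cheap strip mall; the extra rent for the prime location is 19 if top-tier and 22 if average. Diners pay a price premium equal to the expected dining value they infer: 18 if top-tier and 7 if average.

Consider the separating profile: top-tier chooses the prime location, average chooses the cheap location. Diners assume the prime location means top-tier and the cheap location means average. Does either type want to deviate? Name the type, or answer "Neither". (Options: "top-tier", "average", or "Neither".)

The prime location pays 18; the cheap location pays 7.
top-tier: assigned the prime location, nets 18 − 19 = -1; deviating to the cheap location nets 7.
average: assigned the cheap location, nets 7; deviating to the prime location nets 18 − 22 = -4.
The top-tier type gains 8 by deviating.

top-tier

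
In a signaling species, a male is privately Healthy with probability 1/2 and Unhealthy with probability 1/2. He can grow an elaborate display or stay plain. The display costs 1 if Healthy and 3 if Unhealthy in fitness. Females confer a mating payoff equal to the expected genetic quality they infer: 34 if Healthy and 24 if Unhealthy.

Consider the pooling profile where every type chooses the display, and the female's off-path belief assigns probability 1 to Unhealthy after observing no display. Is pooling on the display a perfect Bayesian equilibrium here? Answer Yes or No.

Yes

On path, the female holds the prior and pays 1/2·34 + 1/2·24 = 29. Off path (no display), believing Unhealthy, it pays 24.
Healthy: the display nets 29 − 1 = 28; no display nets 24. Healthy stays.
Unhealthy: the display nets 29 − 3 = 26; no display nets 24. Unhealthy stays.
No type deviates, so pooling is sustained.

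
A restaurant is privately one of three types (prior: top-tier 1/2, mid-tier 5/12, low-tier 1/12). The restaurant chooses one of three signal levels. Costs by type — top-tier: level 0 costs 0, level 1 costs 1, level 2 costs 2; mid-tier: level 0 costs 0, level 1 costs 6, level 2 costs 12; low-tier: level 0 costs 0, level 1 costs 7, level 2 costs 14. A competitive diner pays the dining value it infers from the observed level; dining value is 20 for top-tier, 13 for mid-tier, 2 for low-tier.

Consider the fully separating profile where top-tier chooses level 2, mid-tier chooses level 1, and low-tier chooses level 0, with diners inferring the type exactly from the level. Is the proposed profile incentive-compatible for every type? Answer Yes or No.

No

Separating price premiums: level 2 → 20, level 1 → 13, level 0 → 2.
top-tier (assigned level 2): level 0: 2 − 0 = 2; level 1: 13 − 1 = 12; level 2: 20 − 2 = 18. top-tier stays.
mid-tier (assigned level 1): level 0: 2 − 0 = 2; level 1: 13 − 6 = 7; level 2: 20 − 12 = 8. mid-tier prefers level 2.
low-tier (assigned level 0): level 0: 2 − 0 = 2; level 1: 13 − 7 = 6; level 2: 20 − 14 = 6. low-tier prefers level 1.
At least one type deviates; the separating profile fails.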